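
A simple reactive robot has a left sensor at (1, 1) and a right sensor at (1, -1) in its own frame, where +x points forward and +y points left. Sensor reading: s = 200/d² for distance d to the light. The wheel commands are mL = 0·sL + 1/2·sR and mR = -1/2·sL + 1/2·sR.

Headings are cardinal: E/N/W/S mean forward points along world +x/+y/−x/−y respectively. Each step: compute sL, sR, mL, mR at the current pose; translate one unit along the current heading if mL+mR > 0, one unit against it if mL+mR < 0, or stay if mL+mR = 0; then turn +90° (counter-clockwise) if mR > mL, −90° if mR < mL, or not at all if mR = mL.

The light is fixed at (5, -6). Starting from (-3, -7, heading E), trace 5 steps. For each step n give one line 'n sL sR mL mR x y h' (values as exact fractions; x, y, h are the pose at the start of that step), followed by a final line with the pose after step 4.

n=0: pose=(-3,-7,E); sL=200/49, sR=200/53; mL=100/53, mR=-400/2597; mL+mR=4500/2597 → advance +1; mR−mL=-100/49 → turn -1·90°
n=1: pose=(-2,-7,S); sL=5, sR=50/17; mL=25/17, mR=-35/34; mL+mR=15/34 → advance +1; mR−mL=-5/2 → turn -1·90°
n=2: pose=(-2,-8,W); sL=200/73, sR=40/13; mL=20/13, mR=160/949; mL+mR=1620/949 → advance +1; mR−mL=-100/73 → turn -1·90°
n=3: pose=(-3,-8,N); sL=100/41, sR=4; mL=2, mR=32/41; mL+mR=114/41 → advance +1; mR−mL=-50/41 → turn -1·90°
n=4: pose=(-3,-7,E); sL=200/49, sR=200/53; mL=100/53, mR=-400/2597; mL+mR=4500/2597 → advance +1; mR−mL=-100/49 → turn -1·90°

0 200/49 200/53 100/53 -400/2597 -3 -7 E
1 5 50/17 25/17 -35/34 -2 -7 S
2 200/73 40/13 20/13 160/949 -2 -8 W
3 100/41 4 2 32/41 -3 -8 N
4 200/49 200/53 100/53 -400/2597 -3 -7 E
final -2 -7 S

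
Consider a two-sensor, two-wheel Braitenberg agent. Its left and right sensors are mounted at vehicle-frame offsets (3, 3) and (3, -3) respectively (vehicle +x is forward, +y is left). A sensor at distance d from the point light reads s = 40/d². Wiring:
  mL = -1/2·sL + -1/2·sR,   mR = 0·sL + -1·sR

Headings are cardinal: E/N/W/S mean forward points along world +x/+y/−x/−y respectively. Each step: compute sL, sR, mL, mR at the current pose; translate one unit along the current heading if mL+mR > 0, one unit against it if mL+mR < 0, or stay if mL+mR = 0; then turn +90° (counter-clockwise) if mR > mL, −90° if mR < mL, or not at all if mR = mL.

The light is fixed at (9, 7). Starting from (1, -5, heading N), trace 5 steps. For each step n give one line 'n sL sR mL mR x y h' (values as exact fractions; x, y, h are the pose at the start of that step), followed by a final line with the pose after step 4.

0 20/101 20/53 -1540/5353 -20/53 1 -5 N
1 8/25 40/281 -1624/7025 -40/281 1 -6 E
2 10/61 5/17 -475/2074 -5/17 0 -6 N
3 40/157 8/65 -1928/10205 -8/65 0 -7 E
4 4/29 4/17 -92/493 -4/17 -1 -7 N
final -1 -8 E

n=0: pose=(1,-5,N); sL=20/101, sR=20/53; mL=-1540/5353, mR=-20/53; mL+mR=-3560/5353 → advance -1; mR−mL=-480/5353 → turn -1·90°
n=1: pose=(1,-6,E); sL=8/25, sR=40/281; mL=-1624/7025, mR=-40/281; mL+mR=-2624/7025 → advance -1; mR−mL=624/7025 → turn +1·90°
n=2: pose=(0,-6,N); sL=10/61, sR=5/17; mL=-475/2074, mR=-5/17; mL+mR=-1085/2074 → advance -1; mR−mL=-135/2074 → turn -1·90°
n=3: pose=(0,-7,E); sL=40/157, sR=8/65; mL=-1928/10205, mR=-8/65; mL+mR=-3184/10205 → advance -1; mR−mL=672/10205 → turn +1·90°
n=4: pose=(-1,-7,N); sL=4/29, sR=4/17; mL=-92/493, mR=-4/17; mL+mR=-208/493 → advance -1; mR−mL=-24/493 → turn -1·90°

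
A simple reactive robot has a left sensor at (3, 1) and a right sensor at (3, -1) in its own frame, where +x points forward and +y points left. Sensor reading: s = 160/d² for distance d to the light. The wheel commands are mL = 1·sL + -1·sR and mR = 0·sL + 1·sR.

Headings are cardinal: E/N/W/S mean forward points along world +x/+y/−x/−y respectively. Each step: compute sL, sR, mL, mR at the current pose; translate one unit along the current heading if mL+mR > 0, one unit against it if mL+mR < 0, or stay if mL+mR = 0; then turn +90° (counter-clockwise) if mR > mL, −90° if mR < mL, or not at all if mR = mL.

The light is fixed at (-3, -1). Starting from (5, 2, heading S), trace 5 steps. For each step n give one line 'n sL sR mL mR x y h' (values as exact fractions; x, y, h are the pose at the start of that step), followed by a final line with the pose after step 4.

n=0: pose=(5,2,S); sL=160/81, sR=160/49; mL=-5120/3969, mR=160/49; mL+mR=160/81 → advance +1; mR−mL=18080/3969 → turn +1·90°
n=1: pose=(5,1,E); sL=16/13, sR=80/61; mL=-64/793, mR=80/61; mL+mR=16/13 → advance +1; mR−mL=1104/793 → turn +1·90°
n=2: pose=(6,1,N); sL=160/89, sR=32/25; mL=1152/2225, mR=32/25; mL+mR=160/89 → advance +1; mR−mL=1696/2225 → turn +1·90°
n=3: pose=(6,2,W); sL=4, sR=40/13; mL=12/13, mR=40/13; mL+mR=4 → advance +1; mR−mL=28/13 → turn +1·90°
n=4: pose=(5,2,S); sL=160/81, sR=160/49; mL=-5120/3969, mR=160/49; mL+mR=160/81 → advance +1; mR−mL=18080/3969 → turn +1·90°

0 160/81 160/49 -5120/3969 160/49 5 2 S
1 16/13 80/61 -64/793 80/61 5 1 E
2 160/89 32/25 1152/2225 32/25 6 1 N
3 4 40/13 12/13 40/13 6 2 W
4 160/81 160/49 -5120/3969 160/49 5 2 S
final 5 1 E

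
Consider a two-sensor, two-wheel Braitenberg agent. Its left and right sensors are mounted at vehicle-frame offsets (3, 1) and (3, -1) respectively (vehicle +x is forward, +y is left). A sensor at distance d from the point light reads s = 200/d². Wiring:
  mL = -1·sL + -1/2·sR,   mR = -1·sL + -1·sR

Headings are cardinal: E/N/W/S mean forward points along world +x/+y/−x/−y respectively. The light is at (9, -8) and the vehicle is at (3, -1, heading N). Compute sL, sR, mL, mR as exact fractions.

left sensor world pos  = (2, 2); dL² = 149
right sensor world pos = (4, 2); dR² = 125
sL = 200/149 = 200/149
sR = 200/125 = 8/5
mL = -1·sL + -1/2·sR = -1596/745
mR = -1·sL + -1·sR = -2192/745

200/149 8/5 -1596/745 -2192/745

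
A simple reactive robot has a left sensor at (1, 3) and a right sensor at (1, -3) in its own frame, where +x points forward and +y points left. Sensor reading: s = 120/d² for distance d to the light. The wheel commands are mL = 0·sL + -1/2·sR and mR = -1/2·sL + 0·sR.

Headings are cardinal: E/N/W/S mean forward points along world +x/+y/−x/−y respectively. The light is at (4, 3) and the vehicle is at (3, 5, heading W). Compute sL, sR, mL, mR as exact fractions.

24 120/29 -60/29 -12

left sensor world pos  = (2, 2); dL² = 5
right sensor world pos = (2, 8); dR² = 29
sL = 120/5 = 24
sR = 120/29 = 120/29
mL = 0·sL + -1/2·sR = -60/29
mR = -1/2·sL + 0·sR = -12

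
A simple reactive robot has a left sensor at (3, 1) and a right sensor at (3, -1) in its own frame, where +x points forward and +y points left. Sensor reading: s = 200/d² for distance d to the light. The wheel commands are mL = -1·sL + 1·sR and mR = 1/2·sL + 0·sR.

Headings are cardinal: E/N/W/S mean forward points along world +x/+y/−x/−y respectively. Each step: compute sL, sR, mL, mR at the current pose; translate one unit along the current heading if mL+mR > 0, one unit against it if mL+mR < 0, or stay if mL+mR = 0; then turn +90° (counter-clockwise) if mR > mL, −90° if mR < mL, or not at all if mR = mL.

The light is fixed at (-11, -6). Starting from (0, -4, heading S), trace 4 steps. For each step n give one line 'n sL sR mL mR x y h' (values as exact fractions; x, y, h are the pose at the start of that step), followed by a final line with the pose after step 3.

n=0: pose=(0,-4,S); sL=40/29, sR=200/101; mL=1760/2929, mR=20/29; mL+mR=3780/2929 → advance +1; mR−mL=260/2929 → turn +1·90°
n=1: pose=(0,-5,E); sL=1, sR=50/49; mL=1/49, mR=1/2; mL+mR=51/98 → advance +1; mR−mL=47/98 → turn +1·90°
n=2: pose=(1,-5,N); sL=200/137, sR=40/37; mL=-1920/5069, mR=100/137; mL+mR=1780/5069 → advance +1; mR−mL=5620/5069 → turn +1·90°
n=3: pose=(1,-4,W); sL=100/41, sR=20/9; mL=-80/369, mR=50/41; mL+mR=370/369 → advance +1; mR−mL=530/369 → turn +1·90°

0 40/29 200/101 1760/2929 20/29 0 -4 S
1 1 50/49 1/49 1/2 0 -5 E
2 200/137 40/37 -1920/5069 100/137 1 -5 N
3 100/41 20/9 -80/369 50/41 1 -4 W
final 0 -4 S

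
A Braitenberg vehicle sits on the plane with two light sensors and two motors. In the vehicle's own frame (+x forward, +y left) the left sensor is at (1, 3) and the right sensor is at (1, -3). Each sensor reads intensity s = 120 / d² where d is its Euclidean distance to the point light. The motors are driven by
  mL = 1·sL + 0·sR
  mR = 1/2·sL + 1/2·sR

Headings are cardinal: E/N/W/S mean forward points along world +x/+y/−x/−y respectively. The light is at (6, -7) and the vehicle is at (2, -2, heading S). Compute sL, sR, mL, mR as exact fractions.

120/17 24/13 120/17 984/221

left sensor world pos  = (5, -3); dL² = 17
right sensor world pos = (-1, -3); dR² = 65
sL = 120/17 = 120/17
sR = 120/65 = 24/13
mL = 1·sL + 0·sR = 120/17
mR = 1/2·sL + 1/2·sR = 984/221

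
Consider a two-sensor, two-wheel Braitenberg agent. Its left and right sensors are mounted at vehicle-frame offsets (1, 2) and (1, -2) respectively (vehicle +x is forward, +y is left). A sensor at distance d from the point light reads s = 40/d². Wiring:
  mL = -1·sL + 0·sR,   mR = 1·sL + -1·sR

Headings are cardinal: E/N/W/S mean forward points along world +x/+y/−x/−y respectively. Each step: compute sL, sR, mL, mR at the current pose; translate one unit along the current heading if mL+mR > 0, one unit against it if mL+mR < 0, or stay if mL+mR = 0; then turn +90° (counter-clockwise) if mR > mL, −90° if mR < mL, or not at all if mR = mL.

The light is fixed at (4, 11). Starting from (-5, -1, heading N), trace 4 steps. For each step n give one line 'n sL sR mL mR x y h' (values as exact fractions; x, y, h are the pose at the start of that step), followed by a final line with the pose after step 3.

n=0: pose=(-5,-1,N); sL=20/121, sR=4/17; mL=-20/121, mR=-144/2057; mL+mR=-4/17 → advance -1; mR−mL=196/2057 → turn +1·90°
n=1: pose=(-5,-2,W); sL=8/65, sR=40/221; mL=-8/65, mR=-64/1105; mL+mR=-40/221 → advance -1; mR−mL=72/1105 → turn +1·90°
n=2: pose=(-4,-2,S); sL=5/29, sR=5/37; mL=-5/29, mR=40/1073; mL+mR=-5/37 → advance -1; mR−mL=225/1073 → turn +1·90°
n=3: pose=(-4,-1,E); sL=40/149, sR=8/49; mL=-40/149, mR=768/7301; mL+mR=-8/49 → advance -1; mR−mL=2728/7301 → turn +1·90°

0 20/121 4/17 -20/121 -144/2057 -5 -1 N
1 8/65 40/221 -8/65 -64/1105 -5 -2 W
2 5/29 5/37 -5/29 40/1073 -4 -2 S
3 40/149 8/49 -40/149 768/7301 -4 -1 E
final -5 -1 N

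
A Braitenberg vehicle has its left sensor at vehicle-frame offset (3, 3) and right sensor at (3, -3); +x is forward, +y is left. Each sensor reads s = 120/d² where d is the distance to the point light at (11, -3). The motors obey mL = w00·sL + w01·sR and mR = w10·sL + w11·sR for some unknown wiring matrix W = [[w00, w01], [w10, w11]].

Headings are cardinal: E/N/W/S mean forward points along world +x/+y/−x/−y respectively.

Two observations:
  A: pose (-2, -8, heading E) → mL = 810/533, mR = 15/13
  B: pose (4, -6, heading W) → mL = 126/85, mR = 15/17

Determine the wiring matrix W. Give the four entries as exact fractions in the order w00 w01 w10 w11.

1 1/2 1 0

obs A: pose=(-2,-8,E) → sL=15/13, sR=30/41, mL=810/533, mR=15/13
obs B: pose=(4,-6,W) → sL=15/17, sR=6/5, mL=126/85, mR=15/17
sensor matrix S = [[15/13, 30/41], [15/17, 6/5]]; det S = 6696/9061
solve [mL_A; mL_B] = S·[w00; w01] and [mR_A; mR_B] = S·[w10; w11]:
  w00 = 1, w01 = 1/2, w10 = 1, w11 = 0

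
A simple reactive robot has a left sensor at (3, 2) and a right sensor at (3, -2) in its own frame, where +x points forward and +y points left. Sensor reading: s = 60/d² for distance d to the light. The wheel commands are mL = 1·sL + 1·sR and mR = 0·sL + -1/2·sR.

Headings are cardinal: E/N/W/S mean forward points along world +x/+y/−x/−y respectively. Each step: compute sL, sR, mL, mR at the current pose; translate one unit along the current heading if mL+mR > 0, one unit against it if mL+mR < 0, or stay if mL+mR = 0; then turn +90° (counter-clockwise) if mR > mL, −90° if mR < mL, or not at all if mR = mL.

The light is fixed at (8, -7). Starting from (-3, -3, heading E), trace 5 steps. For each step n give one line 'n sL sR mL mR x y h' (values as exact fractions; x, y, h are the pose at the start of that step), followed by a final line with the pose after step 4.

n=0: pose=(-3,-3,E); sL=3/5, sR=15/17; mL=126/85, mR=-15/34; mL+mR=177/170 → advance +1; mR−mL=-327/170 → turn -1·90°
n=1: pose=(-2,-3,S); sL=12/13, sR=12/29; mL=504/377, mR=-6/29; mL+mR=426/377 → advance +1; mR−mL=-582/377 → turn -1·90°
n=2: pose=(-2,-4,W); sL=6/17, sR=30/97; mL=1092/1649, mR=-15/97; mL+mR=837/1649 → advance +1; mR−mL=-1347/1649 → turn -1·90°
n=3: pose=(-3,-4,N); sL=12/41, sR=20/39; mL=1288/1599, mR=-10/39; mL+mR=878/1599 → advance +1; mR−mL=-566/533 → turn -1·90°
n=4: pose=(-3,-3,E); sL=3/5, sR=15/17; mL=126/85, mR=-15/34; mL+mR=177/170 → advance +1; mR−mL=-327/170 → turn -1·90°

0 3/5 15/17 126/85 -15/34 -3 -3 E
1 12/13 12/29 504/377 -6/29 -2 -3 S
2 6/17 30/97 1092/1649 -15/97 -2 -4 W
3 12/41 20/39 1288/1599 -10/39 -3 -4 N
4 3/5 15/17 126/85 -15/34 -3 -3 E
final -2 -3 S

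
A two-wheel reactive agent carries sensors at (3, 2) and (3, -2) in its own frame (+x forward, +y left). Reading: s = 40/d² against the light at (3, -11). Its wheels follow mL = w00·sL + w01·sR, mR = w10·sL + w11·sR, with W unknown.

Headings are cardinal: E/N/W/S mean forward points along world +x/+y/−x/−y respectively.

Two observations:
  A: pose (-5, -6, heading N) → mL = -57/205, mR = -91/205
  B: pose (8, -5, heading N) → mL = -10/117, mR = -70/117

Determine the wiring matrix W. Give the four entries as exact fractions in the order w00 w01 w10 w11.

1/2 -1 -1 -1/2

obs A: pose=(-5,-6,N) → sL=10/41, sR=2/5, mL=-57/205, mR=-91/205
obs B: pose=(8,-5,N) → sL=4/9, sR=4/13, mL=-10/117, mR=-70/117
sensor matrix S = [[10/41, 2/5], [4/9, 4/13]]; det S = -2464/23985
solve [mL_A; mL_B] = S·[w00; w01] and [mR_A; mR_B] = S·[w10; w11]:
  w00 = 1/2, w01 = -1, w10 = -1, w11 = -1/2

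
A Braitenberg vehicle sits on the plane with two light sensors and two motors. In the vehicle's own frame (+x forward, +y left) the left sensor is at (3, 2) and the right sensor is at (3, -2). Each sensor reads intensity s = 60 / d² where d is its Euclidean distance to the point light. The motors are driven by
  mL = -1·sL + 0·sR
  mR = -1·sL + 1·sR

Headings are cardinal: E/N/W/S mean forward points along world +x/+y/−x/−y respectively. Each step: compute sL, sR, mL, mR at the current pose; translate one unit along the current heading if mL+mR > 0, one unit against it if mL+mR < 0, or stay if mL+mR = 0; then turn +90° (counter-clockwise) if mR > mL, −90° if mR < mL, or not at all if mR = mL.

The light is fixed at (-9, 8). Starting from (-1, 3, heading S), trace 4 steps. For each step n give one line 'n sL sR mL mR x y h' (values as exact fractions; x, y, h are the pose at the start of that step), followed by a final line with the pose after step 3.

n=0: pose=(-1,3,S); sL=15/41, sR=3/5; mL=-15/41, mR=48/205; mL+mR=-27/205 → advance -1; mR−mL=3/5 → turn +1·90°
n=1: pose=(-1,4,E); sL=12/25, sR=60/157; mL=-12/25, mR=-384/3925; mL+mR=-2268/3925 → advance -1; mR−mL=60/157 → turn +1·90°
n=2: pose=(-2,4,N); sL=30/13, sR=30/41; mL=-30/13, mR=-840/533; mL+mR=-2070/533 → advance -1; mR−mL=30/41 → turn +1·90°
n=3: pose=(-2,3,W); sL=12/13, sR=12/5; mL=-12/13, mR=96/65; mL+mR=36/65 → advance +1; mR−mL=12/5 → turn +1·90°

0 15/41 3/5 -15/41 48/205 -1 3 S
1 12/25 60/157 -12/25 -384/3925 -1 4 E
2 30/13 30/41 -30/13 -840/533 -2 4 N
3 12/13 12/5 -12/13 96/65 -2 3 W
final -3 3 S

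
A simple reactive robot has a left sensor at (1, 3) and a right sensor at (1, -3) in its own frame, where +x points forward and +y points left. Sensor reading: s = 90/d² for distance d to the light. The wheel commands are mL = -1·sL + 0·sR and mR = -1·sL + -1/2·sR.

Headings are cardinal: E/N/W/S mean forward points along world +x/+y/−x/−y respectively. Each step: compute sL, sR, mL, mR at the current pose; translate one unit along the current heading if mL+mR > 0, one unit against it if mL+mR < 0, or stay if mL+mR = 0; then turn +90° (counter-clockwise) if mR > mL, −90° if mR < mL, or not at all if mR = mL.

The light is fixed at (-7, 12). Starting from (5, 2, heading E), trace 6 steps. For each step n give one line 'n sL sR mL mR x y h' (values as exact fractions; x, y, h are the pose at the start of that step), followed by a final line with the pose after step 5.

0 45/109 45/169 -45/109 -20115/36842 5 2 E
1 90/317 18/37 -90/317 -6183/11729 4 2 S
2 45/122 45/68 -45/122 -5805/8296 4 3 W
3 18/29 90/289 -18/29 -6507/8381 5 3 N
4 45/109 45/169 -45/109 -20115/36842 5 2 E
5 90/317 18/37 -90/317 -6183/11729 4 2 S
final 4 3 W

n=0: pose=(5,2,E); sL=45/109, sR=45/169; mL=-45/109, mR=-20115/36842; mL+mR=-35325/36842 → advance -1; mR−mL=-45/338 → turn -1·90°
n=1: pose=(4,2,S); sL=90/317, sR=18/37; mL=-90/317, mR=-6183/11729; mL+mR=-9513/11729 → advance -1; mR−mL=-9/37 → turn -1·90°
n=2: pose=(4,3,W); sL=45/122, sR=45/68; mL=-45/122, mR=-5805/8296; mL+mR=-8865/8296 → advance -1; mR−mL=-45/136 → turn -1·90°
n=3: pose=(5,3,N); sL=18/29, sR=90/289; mL=-18/29, mR=-6507/8381; mL+mR=-11709/8381 → advance -1; mR−mL=-45/289 → turn -1·90°
n=4: pose=(5,2,E); sL=45/109, sR=45/169; mL=-45/109, mR=-20115/36842; mL+mR=-35325/36842 → advance -1; mR−mL=-45/338 → turn -1·90°
n=5: pose=(4,2,S); sL=90/317, sR=18/37; mL=-90/317, mR=-6183/11729; mL+mR=-9513/11729 → advance -1; mR−mL=-9/37 → turn -1·90°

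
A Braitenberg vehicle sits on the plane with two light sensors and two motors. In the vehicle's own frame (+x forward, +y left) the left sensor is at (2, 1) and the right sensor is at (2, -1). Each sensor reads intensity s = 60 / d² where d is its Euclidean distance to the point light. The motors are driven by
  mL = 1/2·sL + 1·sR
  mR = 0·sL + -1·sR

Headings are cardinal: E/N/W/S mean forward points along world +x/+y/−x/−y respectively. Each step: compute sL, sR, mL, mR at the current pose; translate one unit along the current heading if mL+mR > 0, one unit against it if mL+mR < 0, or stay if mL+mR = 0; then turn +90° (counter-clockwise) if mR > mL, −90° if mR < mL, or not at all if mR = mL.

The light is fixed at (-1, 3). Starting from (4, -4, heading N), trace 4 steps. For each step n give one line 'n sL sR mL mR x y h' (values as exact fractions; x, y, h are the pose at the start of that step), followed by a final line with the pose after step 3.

0 60/41 60/61 4290/2501 -60/61 4 -4 N
1 30/37 30/49 1845/1813 -30/49 4 -3 E
2 60/113 60/89 9450/10057 -60/89 5 -3 S
3 3/4 15/13 159/104 -15/13 5 -4 W
final 4 -4 N

n=0: pose=(4,-4,N); sL=60/41, sR=60/61; mL=4290/2501, mR=-60/61; mL+mR=30/41 → advance +1; mR−mL=-6750/2501 → turn -1·90°
n=1: pose=(4,-3,E); sL=30/37, sR=30/49; mL=1845/1813, mR=-30/49; mL+mR=15/37 → advance +1; mR−mL=-2955/1813 → turn -1·90°
n=2: pose=(5,-3,S); sL=60/113, sR=60/89; mL=9450/10057, mR=-60/89; mL+mR=30/113 → advance +1; mR−mL=-16230/10057 → turn -1·90°
n=3: pose=(5,-4,W); sL=3/4, sR=15/13; mL=159/104, mR=-15/13; mL+mR=3/8 → advance +1; mR−mL=-279/104 → turn -1·90°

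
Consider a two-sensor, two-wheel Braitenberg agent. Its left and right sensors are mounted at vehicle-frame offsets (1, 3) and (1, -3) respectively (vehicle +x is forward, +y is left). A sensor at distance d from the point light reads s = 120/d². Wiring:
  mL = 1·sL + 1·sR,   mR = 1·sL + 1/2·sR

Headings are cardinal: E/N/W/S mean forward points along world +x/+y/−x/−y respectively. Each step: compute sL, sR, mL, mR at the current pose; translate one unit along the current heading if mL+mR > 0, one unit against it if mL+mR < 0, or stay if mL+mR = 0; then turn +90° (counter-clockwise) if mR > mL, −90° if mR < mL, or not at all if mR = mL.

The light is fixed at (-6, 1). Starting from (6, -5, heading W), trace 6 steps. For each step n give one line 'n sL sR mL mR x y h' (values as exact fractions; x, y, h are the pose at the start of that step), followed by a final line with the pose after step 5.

0 60/101 12/13 1992/1313 1386/1313 6 -5 W
1 120/89 120/221 37200/19669 31860/19669 5 -5 N
2 30/37 15/26 1335/962 2115/1924 5 -4 E
3 40/87 40/39 560/377 1100/1131 6 -4 S
4 60/101 12/13 1992/1313 1386/1313 6 -5 W
5 120/89 120/221 37200/19669 31860/19669 5 -5 N
final 5 -4 E

n=0: pose=(6,-5,W); sL=60/101, sR=12/13; mL=1992/1313, mR=1386/1313; mL+mR=3378/1313 → advance +1; mR−mL=-6/13 → turn -1·90°
n=1: pose=(5,-5,N); sL=120/89, sR=120/221; mL=37200/19669, mR=31860/19669; mL+mR=69060/19669 → advance +1; mR−mL=-60/221 → turn -1·90°
n=2: pose=(5,-4,E); sL=30/37, sR=15/26; mL=1335/962, mR=2115/1924; mL+mR=4785/1924 → advance +1; mR−mL=-15/52 → turn -1·90°
n=3: pose=(6,-4,S); sL=40/87, sR=40/39; mL=560/377, mR=1100/1131; mL+mR=2780/1131 → advance +1; mR−mL=-20/39 → turn -1·90°
n=4: pose=(6,-5,W); sL=60/101, sR=12/13; mL=1992/1313, mR=1386/1313; mL+mR=3378/1313 → advance +1; mR−mL=-6/13 → turn -1·90°
n=5: pose=(5,-5,N); sL=120/89, sR=120/221; mL=37200/19669, mR=31860/19669; mL+mR=69060/19669 → advance +1; mR−mL=-60/221 → turn -1·90°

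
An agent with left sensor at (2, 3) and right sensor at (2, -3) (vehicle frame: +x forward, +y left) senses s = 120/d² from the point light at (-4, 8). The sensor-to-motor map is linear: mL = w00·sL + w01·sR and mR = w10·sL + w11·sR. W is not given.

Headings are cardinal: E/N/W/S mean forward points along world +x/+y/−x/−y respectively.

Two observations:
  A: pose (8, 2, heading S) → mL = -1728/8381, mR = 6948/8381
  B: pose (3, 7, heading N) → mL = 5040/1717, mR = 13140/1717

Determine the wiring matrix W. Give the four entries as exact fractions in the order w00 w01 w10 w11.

obs A: pose=(8,2,S) → sL=120/289, sR=24/29, mL=-1728/8381, mR=6948/8381
obs B: pose=(3,7,N) → sL=120/17, sR=120/101, mL=5040/1717, mR=13140/1717
sensor matrix S = [[120/289, 24/29], [120/17, 120/101]]; det S = -4527360/846481
solve [mL_A; mL_B] = S·[w00; w01] and [mR_A; mR_B] = S·[w10; w11]:
  w00 = 1/2, w01 = -1/2, w10 = 1, w11 = 1/2

1/2 -1/2 1 1/2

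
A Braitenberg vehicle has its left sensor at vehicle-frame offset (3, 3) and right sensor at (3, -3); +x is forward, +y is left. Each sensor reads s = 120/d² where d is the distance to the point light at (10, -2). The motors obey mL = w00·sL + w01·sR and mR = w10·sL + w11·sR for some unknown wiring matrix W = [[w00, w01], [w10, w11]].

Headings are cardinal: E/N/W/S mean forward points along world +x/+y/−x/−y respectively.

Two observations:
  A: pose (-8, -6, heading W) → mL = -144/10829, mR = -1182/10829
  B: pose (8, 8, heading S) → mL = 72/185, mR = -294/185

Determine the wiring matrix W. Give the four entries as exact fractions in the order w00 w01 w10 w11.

1/2 -1/2 -1 1/2

obs A: pose=(-8,-6,W) → sL=12/49, sR=60/221, mL=-144/10829, mR=-1182/10829
obs B: pose=(8,8,S) → sL=12/5, sR=60/37, mL=72/185, mR=-294/185
sensor matrix S = [[12/49, 60/221], [12/5, 60/37]]; det S = -101952/400673
solve [mL_A; mL_B] = S·[w00; w01] and [mR_A; mR_B] = S·[w10; w11]:
  w00 = 1/2, w01 = -1/2, w10 = -1, w11 = 1/2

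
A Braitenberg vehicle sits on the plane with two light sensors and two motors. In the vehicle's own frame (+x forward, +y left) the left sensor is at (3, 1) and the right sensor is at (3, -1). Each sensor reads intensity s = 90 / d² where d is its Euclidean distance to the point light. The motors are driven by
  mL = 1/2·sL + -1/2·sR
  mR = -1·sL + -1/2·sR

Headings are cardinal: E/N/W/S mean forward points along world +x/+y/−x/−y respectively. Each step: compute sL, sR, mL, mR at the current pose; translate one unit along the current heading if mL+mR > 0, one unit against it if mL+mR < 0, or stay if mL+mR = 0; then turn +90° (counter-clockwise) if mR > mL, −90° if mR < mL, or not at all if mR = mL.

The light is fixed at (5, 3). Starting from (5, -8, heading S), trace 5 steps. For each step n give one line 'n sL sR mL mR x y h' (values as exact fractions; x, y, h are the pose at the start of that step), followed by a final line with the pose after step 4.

n=0: pose=(5,-8,S); sL=90/197, sR=90/197; mL=0, mR=-135/197; mL+mR=-135/197 → advance -1; mR−mL=-135/197 → turn -1·90°
n=1: pose=(5,-7,W); sL=9/13, sR=1; mL=-2/13, mR=-31/26; mL+mR=-35/26 → advance -1; mR−mL=-27/26 → turn -1·90°
n=2: pose=(6,-7,N); sL=90/49, sR=90/53; mL=180/2597, mR=-6975/2597; mL+mR=-6795/2597 → advance -1; mR−mL=-135/49 → turn -1·90°
n=3: pose=(6,-8,E); sL=45/58, sR=9/16; mL=99/928, mR=-981/928; mL+mR=-441/464 → advance -1; mR−mL=-135/116 → turn -1·90°
n=4: pose=(5,-8,S); sL=90/197, sR=90/197; mL=0, mR=-135/197; mL+mR=-135/197 → advance -1; mR−mL=-135/197 → turn -1·90°

0 90/197 90/197 0 -135/197 5 -8 S
1 9/13 1 -2/13 -31/26 5 -7 W
2 90/49 90/53 180/2597 -6975/2597 6 -7 N
3 45/58 9/16 99/928 -981/928 6 -8 E
4 90/197 90/197 0 -135/197 5 -8 S
final 5 -7 W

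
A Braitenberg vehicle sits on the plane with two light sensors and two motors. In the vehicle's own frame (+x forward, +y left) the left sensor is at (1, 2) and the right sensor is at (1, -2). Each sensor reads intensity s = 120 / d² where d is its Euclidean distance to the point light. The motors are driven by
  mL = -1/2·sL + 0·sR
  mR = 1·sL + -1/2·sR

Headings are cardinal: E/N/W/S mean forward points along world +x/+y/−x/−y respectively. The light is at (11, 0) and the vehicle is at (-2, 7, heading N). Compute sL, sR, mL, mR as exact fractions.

120/289 24/37 -60/289 972/10693

left sensor world pos  = (-4, 8); dL² = 289
right sensor world pos = (0, 8); dR² = 185
sL = 120/289 = 120/289
sR = 120/185 = 24/37
mL = -1/2·sL + 0·sR = -60/289
mR = 1·sL + -1/2·sR = 972/10693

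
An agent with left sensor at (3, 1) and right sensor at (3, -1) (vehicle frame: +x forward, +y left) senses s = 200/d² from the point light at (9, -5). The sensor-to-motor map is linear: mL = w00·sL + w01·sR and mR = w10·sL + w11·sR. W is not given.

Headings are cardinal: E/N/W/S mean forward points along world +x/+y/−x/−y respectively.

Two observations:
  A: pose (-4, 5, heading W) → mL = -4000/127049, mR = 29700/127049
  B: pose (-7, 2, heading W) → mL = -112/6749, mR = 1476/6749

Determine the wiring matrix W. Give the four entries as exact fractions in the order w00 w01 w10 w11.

obs A: pose=(-4,5,W) → sL=200/337, sR=200/377, mL=-4000/127049, mR=29700/127049
obs B: pose=(-7,2,W) → sL=200/397, sR=8/17, mL=-112/6749, mR=1476/6749
sensor matrix S = [[200/337, 200/377], [200/397, 8/17]]; det S = 10310400/857453701
solve [mL_A; mL_B] = S·[w00; w01] and [mR_A; mR_B] = S·[w10; w11]:
  w00 = -1/2, w01 = 1/2, w10 = -1/2, w11 = 1

-1/2 1/2 -1/2 1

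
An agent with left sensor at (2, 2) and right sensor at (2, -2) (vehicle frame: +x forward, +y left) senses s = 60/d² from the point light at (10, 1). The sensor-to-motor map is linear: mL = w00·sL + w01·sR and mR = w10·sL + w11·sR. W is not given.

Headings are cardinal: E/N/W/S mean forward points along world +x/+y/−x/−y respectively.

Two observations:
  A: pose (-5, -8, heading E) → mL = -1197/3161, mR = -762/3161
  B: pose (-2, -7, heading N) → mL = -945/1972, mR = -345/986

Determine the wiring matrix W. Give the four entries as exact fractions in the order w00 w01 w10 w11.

obs A: pose=(-5,-8,E) → sL=30/109, sR=6/29, mL=-1197/3161, mR=-762/3161
obs B: pose=(-2,-7,N) → sL=15/58, sR=15/34, mL=-945/1972, mR=-345/986
sensor matrix S = [[30/109, 6/29], [15/58, 15/34]]; det S = 105840/1558373
solve [mL_A; mL_B] = S·[w00; w01] and [mR_A; mR_B] = S·[w10; w11]:
  w00 = -1, w01 = -1/2, w10 = -1/2, w11 = -1/2

-1 -1/2 -1/2 -1/2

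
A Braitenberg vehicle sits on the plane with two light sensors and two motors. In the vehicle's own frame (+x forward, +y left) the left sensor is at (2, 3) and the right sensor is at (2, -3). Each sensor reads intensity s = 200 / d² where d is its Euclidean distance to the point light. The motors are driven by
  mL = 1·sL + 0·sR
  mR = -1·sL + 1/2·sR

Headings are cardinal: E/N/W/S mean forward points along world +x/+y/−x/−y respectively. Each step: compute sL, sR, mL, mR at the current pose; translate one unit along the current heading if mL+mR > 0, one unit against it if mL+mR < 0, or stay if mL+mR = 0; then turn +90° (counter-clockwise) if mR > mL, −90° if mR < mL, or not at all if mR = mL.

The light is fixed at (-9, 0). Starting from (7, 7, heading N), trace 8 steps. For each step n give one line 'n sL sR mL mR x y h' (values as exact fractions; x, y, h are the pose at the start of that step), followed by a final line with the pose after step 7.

0 4/5 100/221 4/5 -634/1105 7 7 N
1 40/89 200/349 40/89 -5060/31061 7 8 E
2 50/109 25/29 50/109 -175/6322 8 8 S
3 200/241 8/13 200/241 -1636/3133 8 7 W
4 4/5 100/221 4/5 -634/1105 7 7 N
5 40/89 200/349 40/89 -5060/31061 7 8 E
6 50/109 25/29 50/109 -175/6322 8 8 S
7 200/241 8/13 200/241 -1636/3133 8 7 W
final 7 7 N

n=0: pose=(7,7,N); sL=4/5, sR=100/221; mL=4/5, mR=-634/1105; mL+mR=50/221 → advance +1; mR−mL=-1518/1105 → turn -1·90°
n=1: pose=(7,8,E); sL=40/89, sR=200/349; mL=40/89, mR=-5060/31061; mL+mR=100/349 → advance +1; mR−mL=-19020/31061 → turn -1·90°
n=2: pose=(8,8,S); sL=50/109, sR=25/29; mL=50/109, mR=-175/6322; mL+mR=25/58 → advance +1; mR−mL=-3075/6322 → turn -1·90°
n=3: pose=(8,7,W); sL=200/241, sR=8/13; mL=200/241, mR=-1636/3133; mL+mR=4/13 → advance +1; mR−mL=-4236/3133 → turn -1·90°
n=4: pose=(7,7,N); sL=4/5, sR=100/221; mL=4/5, mR=-634/1105; mL+mR=50/221 → advance +1; mR−mL=-1518/1105 → turn -1·90°
n=5: pose=(7,8,E); sL=40/89, sR=200/349; mL=40/89, mR=-5060/31061; mL+mR=100/349 → advance +1; mR−mL=-19020/31061 → turn -1·90°
n=6: pose=(8,8,S); sL=50/109, sR=25/29; mL=50/109, mR=-175/6322; mL+mR=25/58 → advance +1; mR−mL=-3075/6322 → turn -1·90°
n=7: pose=(8,7,W); sL=200/241, sR=8/13; mL=200/241, mR=-1636/3133; mL+mR=4/13 → advance +1; mR−mL=-4236/3133 → turn -1·90°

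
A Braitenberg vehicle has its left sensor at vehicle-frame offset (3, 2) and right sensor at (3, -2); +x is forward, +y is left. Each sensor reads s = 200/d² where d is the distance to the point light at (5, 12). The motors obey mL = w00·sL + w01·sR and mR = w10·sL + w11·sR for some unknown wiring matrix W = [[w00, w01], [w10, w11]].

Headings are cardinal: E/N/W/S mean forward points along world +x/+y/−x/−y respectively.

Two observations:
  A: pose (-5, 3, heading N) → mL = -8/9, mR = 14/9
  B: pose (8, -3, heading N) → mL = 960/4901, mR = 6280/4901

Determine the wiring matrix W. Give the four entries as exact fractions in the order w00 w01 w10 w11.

obs A: pose=(-5,3,N) → sL=10/9, sR=2, mL=-8/9, mR=14/9
obs B: pose=(8,-3,N) → sL=40/29, sR=200/169, mL=960/4901, mR=6280/4901
sensor matrix S = [[10/9, 2], [40/29, 200/169]]; det S = -63680/44109
solve [mL_A; mL_B] = S·[w00; w01] and [mR_A; mR_B] = S·[w10; w11]:
  w00 = 1, w01 = -1, w10 = 1/2, w11 = 1/2

1 -1 1/2 1/2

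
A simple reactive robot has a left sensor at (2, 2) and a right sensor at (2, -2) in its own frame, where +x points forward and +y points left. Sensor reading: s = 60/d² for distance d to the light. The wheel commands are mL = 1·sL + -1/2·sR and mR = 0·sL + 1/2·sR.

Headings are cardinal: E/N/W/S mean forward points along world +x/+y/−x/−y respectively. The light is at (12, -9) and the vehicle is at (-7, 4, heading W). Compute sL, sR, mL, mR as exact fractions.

30/281 10/111 1925/31191 5/111

left sensor world pos  = (-9, 2); dL² = 562
right sensor world pos = (-9, 6); dR² = 666
sL = 60/562 = 30/281
sR = 60/666 = 10/111
mL = 1·sL + -1/2·sR = 1925/31191
mR = 0·sL + 1/2·sR = 5/111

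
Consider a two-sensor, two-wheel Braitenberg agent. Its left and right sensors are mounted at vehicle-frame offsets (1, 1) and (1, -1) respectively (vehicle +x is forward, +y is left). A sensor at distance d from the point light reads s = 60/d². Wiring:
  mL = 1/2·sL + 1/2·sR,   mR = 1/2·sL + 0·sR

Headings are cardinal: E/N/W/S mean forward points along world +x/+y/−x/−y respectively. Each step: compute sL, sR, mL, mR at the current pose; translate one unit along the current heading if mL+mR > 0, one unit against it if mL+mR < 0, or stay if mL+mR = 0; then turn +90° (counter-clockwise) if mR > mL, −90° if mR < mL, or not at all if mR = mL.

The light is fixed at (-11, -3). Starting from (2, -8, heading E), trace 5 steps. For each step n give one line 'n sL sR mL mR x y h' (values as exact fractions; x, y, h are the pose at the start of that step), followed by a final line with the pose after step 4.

0 15/53 15/58 1665/6148 15/106 2 -8 E
1 20/87 12/41 932/3567 10/87 3 -8 S
2 30/109 30/97 3090/10573 15/109 3 -9 W
3 60/169 60/221 900/2873 30/169 2 -9 N
4 15/53 15/58 1665/6148 15/106 2 -8 E
final 3 -8 S

n=0: pose=(2,-8,E); sL=15/53, sR=15/58; mL=1665/6148, mR=15/106; mL+mR=2535/6148 → advance +1; mR−mL=-15/116 → turn -1·90°
n=1: pose=(3,-8,S); sL=20/87, sR=12/41; mL=932/3567, mR=10/87; mL+mR=1342/3567 → advance +1; mR−mL=-6/41 → turn -1·90°
n=2: pose=(3,-9,W); sL=30/109, sR=30/97; mL=3090/10573, mR=15/109; mL+mR=4545/10573 → advance +1; mR−mL=-15/97 → turn -1·90°
n=3: pose=(2,-9,N); sL=60/169, sR=60/221; mL=900/2873, mR=30/169; mL+mR=1410/2873 → advance +1; mR−mL=-30/221 → turn -1·90°
n=4: pose=(2,-8,E); sL=15/53, sR=15/58; mL=1665/6148, mR=15/106; mL+mR=2535/6148 → advance +1; mR−mL=-15/116 → turn -1·90°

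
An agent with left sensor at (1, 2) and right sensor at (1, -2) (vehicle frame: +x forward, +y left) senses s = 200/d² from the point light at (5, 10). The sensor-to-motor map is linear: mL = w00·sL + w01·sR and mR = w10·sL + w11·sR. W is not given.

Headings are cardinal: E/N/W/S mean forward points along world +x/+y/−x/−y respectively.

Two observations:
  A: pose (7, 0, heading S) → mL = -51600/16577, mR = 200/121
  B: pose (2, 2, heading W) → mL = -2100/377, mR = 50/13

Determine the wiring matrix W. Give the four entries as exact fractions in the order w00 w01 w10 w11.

-1 -1 0 1

obs A: pose=(7,0,S) → sL=200/137, sR=200/121, mL=-51600/16577, mR=200/121
obs B: pose=(2,2,W) → sL=50/29, sR=50/13, mL=-2100/377, mR=50/13
sensor matrix S = [[200/137, 200/121], [50/29, 50/13]]; det S = 17280000/6249529
solve [mL_A; mL_B] = S·[w00; w01] and [mR_A; mR_B] = S·[w10; w11]:
  w00 = -1, w01 = -1, w10 = 0, w11 = 1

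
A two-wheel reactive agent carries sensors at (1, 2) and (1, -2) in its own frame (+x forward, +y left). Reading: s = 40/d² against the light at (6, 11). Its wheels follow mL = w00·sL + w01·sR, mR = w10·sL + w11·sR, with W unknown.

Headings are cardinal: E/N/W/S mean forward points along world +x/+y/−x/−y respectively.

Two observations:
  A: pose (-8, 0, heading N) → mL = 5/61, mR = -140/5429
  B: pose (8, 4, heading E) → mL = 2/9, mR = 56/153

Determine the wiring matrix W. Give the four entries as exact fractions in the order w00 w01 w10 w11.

0 1/2 1/2 -1/2

obs A: pose=(-8,0,N) → sL=10/89, sR=10/61, mL=5/61, mR=-140/5429
obs B: pose=(8,4,E) → sL=20/17, sR=4/9, mL=2/9, mR=56/153
sensor matrix S = [[10/89, 10/61], [20/17, 4/9]]; det S = -118720/830637
solve [mL_A; mL_B] = S·[w00; w01] and [mR_A; mR_B] = S·[w10; w11]:
  w00 = 0, w01 = 1/2, w10 = 1/2, w11 = -1/2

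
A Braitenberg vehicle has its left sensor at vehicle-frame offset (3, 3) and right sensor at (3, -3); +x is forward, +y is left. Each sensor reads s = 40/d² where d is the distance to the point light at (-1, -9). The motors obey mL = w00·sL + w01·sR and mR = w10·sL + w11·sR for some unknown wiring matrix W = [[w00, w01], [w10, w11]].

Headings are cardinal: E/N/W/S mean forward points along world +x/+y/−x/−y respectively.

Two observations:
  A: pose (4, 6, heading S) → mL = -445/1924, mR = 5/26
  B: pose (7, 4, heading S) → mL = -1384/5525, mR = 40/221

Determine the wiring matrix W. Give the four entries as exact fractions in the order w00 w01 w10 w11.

-1/2 -1/2 1 0

obs A: pose=(4,6,S) → sL=5/26, sR=10/37, mL=-445/1924, mR=5/26
obs B: pose=(7,4,S) → sL=40/221, sR=8/25, mL=-1384/5525, mR=40/221
sensor matrix S = [[5/26, 10/37], [40/221, 8/25]]; det S = 516/40885
solve [mL_A; mL_B] = S·[w00; w01] and [mR_A; mR_B] = S·[w10; w11]:
  w00 = -1/2, w01 = -1/2, w10 = 1, w11 = 0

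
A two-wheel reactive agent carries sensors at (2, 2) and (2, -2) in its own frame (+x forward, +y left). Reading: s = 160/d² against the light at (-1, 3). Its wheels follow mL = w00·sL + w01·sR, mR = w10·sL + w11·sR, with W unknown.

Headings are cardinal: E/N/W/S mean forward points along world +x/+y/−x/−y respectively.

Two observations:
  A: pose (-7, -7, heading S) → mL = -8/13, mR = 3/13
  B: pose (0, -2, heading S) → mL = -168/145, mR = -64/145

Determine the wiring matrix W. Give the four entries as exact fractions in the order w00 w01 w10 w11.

-1 1/2 1 -1

obs A: pose=(-7,-7,S) → sL=1, sR=10/13, mL=-8/13, mR=3/13
obs B: pose=(0,-2,S) → sL=80/29, sR=16/5, mL=-168/145, mR=-64/145
sensor matrix S = [[1, 10/13], [80/29, 16/5]]; det S = 2032/1885
solve [mL_A; mL_B] = S·[w00; w01] and [mR_A; mR_B] = S·[w10; w11]:
  w00 = -1, w01 = 1/2, w10 = 1, w11 = -1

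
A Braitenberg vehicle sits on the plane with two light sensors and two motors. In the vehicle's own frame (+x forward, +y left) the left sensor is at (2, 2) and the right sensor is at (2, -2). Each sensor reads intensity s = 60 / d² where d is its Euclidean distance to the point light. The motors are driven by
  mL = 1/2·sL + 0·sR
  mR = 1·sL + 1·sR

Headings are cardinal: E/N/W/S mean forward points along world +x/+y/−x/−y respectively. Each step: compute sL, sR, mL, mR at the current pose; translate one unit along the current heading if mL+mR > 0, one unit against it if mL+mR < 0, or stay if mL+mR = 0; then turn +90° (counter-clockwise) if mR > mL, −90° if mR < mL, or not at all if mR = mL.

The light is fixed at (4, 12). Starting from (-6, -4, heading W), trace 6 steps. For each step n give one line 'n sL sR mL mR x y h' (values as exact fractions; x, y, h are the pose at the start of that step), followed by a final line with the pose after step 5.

n=0: pose=(-6,-4,W); sL=5/39, sR=3/17; mL=5/78, mR=202/663; mL+mR=163/442 → advance +1; mR−mL=319/1326 → turn +1·90°
n=1: pose=(-7,-4,S); sL=4/27, sR=60/493; mL=2/27, mR=3592/13311; mL+mR=1526/4437 → advance +1; mR−mL=2606/13311 → turn +1·90°
n=2: pose=(-7,-5,E); sL=10/51, sR=30/221; mL=5/51, mR=220/663; mL+mR=95/221 → advance +1; mR−mL=155/663 → turn +1·90°
n=3: pose=(-6,-5,N); sL=20/123, sR=60/289; mL=10/123, mR=13160/35547; mL+mR=5350/11849 → advance +1; mR−mL=10270/35547 → turn +1·90°
n=4: pose=(-6,-4,W); sL=5/39, sR=3/17; mL=5/78, mR=202/663; mL+mR=163/442 → advance +1; mR−mL=319/1326 → turn +1·90°
n=5: pose=(-7,-4,S); sL=4/27, sR=60/493; mL=2/27, mR=3592/13311; mL+mR=1526/4437 → advance +1; mR−mL=2606/13311 → turn +1·90°

0 5/39 3/17 5/78 202/663 -6 -4 W
1 4/27 60/493 2/27 3592/13311 -7 -4 S
2 10/51 30/221 5/51 220/663 -7 -5 E
3 20/123 60/289 10/123 13160/35547 -6 -5 N
4 5/39 3/17 5/78 202/663 -6 -4 W
5 4/27 60/493 2/27 3592/13311 -7 -4 S
final -7 -5 E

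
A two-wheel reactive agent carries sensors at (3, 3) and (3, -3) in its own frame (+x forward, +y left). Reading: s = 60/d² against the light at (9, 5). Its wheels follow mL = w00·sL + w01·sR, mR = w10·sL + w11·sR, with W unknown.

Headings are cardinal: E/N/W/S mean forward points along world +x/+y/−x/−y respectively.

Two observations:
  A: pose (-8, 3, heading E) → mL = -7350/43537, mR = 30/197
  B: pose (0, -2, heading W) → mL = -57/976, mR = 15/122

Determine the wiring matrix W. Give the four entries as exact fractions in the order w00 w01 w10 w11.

-1 1/2 1/2 0

obs A: pose=(-8,3,E) → sL=60/197, sR=60/221, mL=-7350/43537, mR=30/197
obs B: pose=(0,-2,W) → sL=15/61, sR=3/8, mL=-57/976, mR=15/122
sensor matrix S = [[60/197, 60/221], [15/61, 3/8]]; det S = 252045/5311514
solve [mL_A; mL_B] = S·[w00; w01] and [mR_A; mR_B] = S·[w10; w11]:
  w00 = -1, w01 = 1/2, w10 = 1/2, w11 = 0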